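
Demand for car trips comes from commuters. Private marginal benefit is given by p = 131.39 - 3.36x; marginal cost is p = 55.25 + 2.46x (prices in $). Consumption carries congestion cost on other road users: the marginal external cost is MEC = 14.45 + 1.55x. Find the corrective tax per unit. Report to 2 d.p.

Social marginal benefit = demand − MEC = 116.94 - 4.91x.
Set SMB = MC: 116.94 - 4.91x = 55.25 + 2.46x → x* = 8.3704.
The Pigouvian tax equals MEC at x*: 14.45 + 1.55×8.3704 = 27.4241.

tax = $27.42 per unit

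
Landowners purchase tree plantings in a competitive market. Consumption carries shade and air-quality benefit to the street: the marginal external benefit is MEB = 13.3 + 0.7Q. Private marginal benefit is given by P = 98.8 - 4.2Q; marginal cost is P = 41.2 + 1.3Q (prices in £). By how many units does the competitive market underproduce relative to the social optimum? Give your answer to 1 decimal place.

4.3 units

Market equilibrium (private): 41.2 + 1.3Q = 98.8 - 4.2Q → Q_m = 10.4727.
Social marginal benefit = demand + MEB = 112.1 - 3.5Q.
Set SMB = MC: 112.1 - 3.5Q = 41.2 + 1.3Q → Q* = 14.7708.
Gap = |10.4727 − 14.7708| = 4.2981.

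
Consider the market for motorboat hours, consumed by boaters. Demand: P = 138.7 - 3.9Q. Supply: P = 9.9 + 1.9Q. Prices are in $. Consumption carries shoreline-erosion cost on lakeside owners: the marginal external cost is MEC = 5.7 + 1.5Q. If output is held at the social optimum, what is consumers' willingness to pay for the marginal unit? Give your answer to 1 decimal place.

Social marginal benefit = demand − MEC = 133.0 - 5.4Q.
Set SMB = MC: 133.0 - 5.4Q = 9.9 + 1.9Q → Q* = 16.8630.
Consumer price on the demand curve at Q*: 138.7 − 3.9×16.8630 = 72.9343.

P = $72.9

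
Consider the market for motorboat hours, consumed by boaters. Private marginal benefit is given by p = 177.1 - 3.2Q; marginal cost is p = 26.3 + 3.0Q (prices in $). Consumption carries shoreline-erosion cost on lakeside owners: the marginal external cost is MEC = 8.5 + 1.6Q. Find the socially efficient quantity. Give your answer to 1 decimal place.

Social marginal benefit = demand − MEC = 168.6 - 4.8Q.
Set SMB = MC: 168.6 - 4.8Q = 26.3 + 3.0Q → Q* = 18.2436.

Q* = 18.2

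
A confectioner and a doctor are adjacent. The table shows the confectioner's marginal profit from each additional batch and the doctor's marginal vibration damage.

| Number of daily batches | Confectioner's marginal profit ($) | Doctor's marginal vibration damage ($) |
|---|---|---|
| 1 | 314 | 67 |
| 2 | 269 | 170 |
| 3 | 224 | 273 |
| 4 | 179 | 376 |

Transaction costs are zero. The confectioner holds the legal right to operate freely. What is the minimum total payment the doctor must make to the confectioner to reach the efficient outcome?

$403

Left alone the confectioner would choose level 4 (marginal profit stays positive).
Efficient level: k* = 2 (marginal profit ≥ marginal vibration damage through 2).
The doctor must at least cover the confectioner's forgone profit from cutting 4→2: 224 + 179 = 403.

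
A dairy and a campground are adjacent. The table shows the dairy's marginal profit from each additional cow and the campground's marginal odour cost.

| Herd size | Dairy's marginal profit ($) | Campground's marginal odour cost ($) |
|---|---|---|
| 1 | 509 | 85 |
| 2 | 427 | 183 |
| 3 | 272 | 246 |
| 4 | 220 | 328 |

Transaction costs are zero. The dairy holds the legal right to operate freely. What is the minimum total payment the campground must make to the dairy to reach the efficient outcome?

Left alone the dairy would choose level 4 (marginal profit stays positive).
Efficient level: k* = 3 (marginal profit ≥ marginal odour cost through 3).
The campground must at least cover the dairy's forgone profit from cutting 4→3: 220 = 220.

$220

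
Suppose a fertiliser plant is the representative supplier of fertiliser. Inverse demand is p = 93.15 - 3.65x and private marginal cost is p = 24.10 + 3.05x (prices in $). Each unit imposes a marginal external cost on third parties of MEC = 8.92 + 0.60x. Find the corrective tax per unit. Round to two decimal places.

tax = $13.86 per unit

Social marginal cost = private MC + MEC = 33.02 + 3.65x.
Set SMC = demand: 33.02 + 3.65x = 93.15 - 3.65x → x* = 8.2370.
The Pigouvian tax equals MEC at x*: 8.92 + 0.60×8.2370 = 13.8622.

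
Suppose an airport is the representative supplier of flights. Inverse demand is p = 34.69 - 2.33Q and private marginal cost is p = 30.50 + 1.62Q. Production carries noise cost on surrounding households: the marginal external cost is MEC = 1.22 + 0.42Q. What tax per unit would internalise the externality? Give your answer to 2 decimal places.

tax = 1.51 per unit

Social marginal cost = private MC + MEC = 31.72 + 2.04Q.
Set SMC = demand: 31.72 + 2.04Q = 34.69 - 2.33Q → Q* = 0.6796.
The Pigouvian tax equals MEC at Q*: 1.22 + 0.42×0.6796 = 1.5054.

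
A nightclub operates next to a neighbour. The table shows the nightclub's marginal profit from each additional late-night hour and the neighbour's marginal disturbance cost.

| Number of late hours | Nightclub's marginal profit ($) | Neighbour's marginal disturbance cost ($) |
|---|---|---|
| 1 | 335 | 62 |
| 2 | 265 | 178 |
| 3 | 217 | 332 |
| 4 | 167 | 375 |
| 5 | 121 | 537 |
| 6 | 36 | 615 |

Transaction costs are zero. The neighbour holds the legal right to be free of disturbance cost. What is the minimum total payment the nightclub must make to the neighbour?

$240

Efficient level: marginal profit ≥ marginal disturbance cost through level 2, so k* = 2.
With the neighbour holding the right, the nightclub must at least compensate total damage at k*: 62 + 178 = 240.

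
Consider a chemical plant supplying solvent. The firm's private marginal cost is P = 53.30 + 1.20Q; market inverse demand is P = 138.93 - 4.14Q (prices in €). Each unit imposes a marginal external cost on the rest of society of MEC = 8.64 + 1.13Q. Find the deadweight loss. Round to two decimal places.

Market equilibrium (private): 53.30 + 1.20Q = 138.93 - 4.14Q → Q_m = 16.0356.
Social marginal cost = private MC + MEC = 61.94 + 2.33Q.
Set SMC = demand: 61.94 + 2.33Q = 138.93 - 4.14Q → Q* = 11.8995.
The welfare-loss triangle has base |Q_m − Q*| and height MEC(Q_m) (the vertical gap between SMC and demand is zero at Q* and MEC at Q_m).
DWL = ½ × 4.1361 × 26.7602 = 55.3414.

DWL = €55.34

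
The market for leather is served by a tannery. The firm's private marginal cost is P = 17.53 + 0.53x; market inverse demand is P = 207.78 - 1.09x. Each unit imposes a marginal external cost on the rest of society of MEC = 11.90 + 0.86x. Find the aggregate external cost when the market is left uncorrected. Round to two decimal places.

Market equilibrium (private): 17.53 + 0.53x = 207.78 - 1.09x → x_m = 117.4383.
Total external cost = ∫₀^{x_m} (11.90 + 0.86x) dx = 11.90×117.4383 + ½×0.86×117.4383² = 7327.9701.

7327.97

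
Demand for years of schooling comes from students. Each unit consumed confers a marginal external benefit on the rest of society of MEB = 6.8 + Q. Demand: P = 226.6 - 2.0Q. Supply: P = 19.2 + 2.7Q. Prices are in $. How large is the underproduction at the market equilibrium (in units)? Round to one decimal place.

Market equilibrium (private): 19.2 + 2.7Q = 226.6 - 2.0Q → Q_m = 44.1277.
Social marginal benefit = demand + MEB = 233.4 - Q.
Set SMB = MC: 233.4 - Q = 19.2 + 2.7Q → Q* = 57.8919.
Gap = |44.1277 − 57.8919| = 13.7642.

13.8 units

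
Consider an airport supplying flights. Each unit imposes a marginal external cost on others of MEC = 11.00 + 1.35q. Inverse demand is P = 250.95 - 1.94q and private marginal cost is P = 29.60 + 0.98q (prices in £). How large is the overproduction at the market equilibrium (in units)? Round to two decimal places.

Market equilibrium (private): 29.60 + 0.98q = 250.95 - 1.94q → q_m = 75.8048.
Social marginal cost = private MC + MEC = 40.60 + 2.33q.
Set SMC = demand: 40.60 + 2.33q = 250.95 - 1.94q → q* = 49.2623.
Gap = |75.8048 − 49.2623| = 26.5425.

26.54 units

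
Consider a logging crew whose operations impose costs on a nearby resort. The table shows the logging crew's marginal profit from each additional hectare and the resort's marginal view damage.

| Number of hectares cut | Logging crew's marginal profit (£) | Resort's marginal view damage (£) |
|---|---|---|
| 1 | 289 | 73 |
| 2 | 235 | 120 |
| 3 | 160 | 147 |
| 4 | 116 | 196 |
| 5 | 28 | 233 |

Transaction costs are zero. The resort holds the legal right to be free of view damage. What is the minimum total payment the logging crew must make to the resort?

Efficient level: marginal profit ≥ marginal view damage through level 3, so k* = 3.
With the resort holding the right, the logging crew must at least compensate total damage at k*: 73 + 120 + 147 = 340.

£340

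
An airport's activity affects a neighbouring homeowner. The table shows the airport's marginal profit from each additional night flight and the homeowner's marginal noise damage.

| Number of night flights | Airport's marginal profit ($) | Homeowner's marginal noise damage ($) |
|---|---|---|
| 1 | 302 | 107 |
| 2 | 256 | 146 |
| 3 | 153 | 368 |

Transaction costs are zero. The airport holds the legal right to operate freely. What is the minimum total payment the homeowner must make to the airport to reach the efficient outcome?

Left alone the airport would choose level 3 (marginal profit stays positive).
Efficient level: k* = 2 (marginal profit ≥ marginal noise damage through 2).
The homeowner must at least cover the airport's forgone profit from cutting 3→2: 153 = 153.

$153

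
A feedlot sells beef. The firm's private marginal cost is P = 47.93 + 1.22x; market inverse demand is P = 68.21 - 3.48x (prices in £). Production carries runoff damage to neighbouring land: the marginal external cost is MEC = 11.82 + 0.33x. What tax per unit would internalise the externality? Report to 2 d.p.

tax = £12.38 per unit

Social marginal cost = private MC + MEC = 59.75 + 1.55x.
Set SMC = demand: 59.75 + 1.55x = 68.21 - 3.48x → x* = 1.6819.
The Pigouvian tax equals MEC at x*: 11.82 + 0.33×1.6819 = 12.3750.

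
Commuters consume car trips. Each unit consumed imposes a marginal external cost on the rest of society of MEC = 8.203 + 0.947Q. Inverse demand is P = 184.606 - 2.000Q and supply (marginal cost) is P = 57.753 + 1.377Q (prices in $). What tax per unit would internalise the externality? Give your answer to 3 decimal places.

tax = $34.189 per unit

Social marginal benefit = demand − MEC = 176.403 - 2.947Q.
Set SMB = MC: 176.403 - 2.947Q = 57.753 + 1.377Q → Q* = 27.4399.
The Pigouvian tax equals MEC at Q*: 8.203 + 0.947×27.4399 = 34.1886.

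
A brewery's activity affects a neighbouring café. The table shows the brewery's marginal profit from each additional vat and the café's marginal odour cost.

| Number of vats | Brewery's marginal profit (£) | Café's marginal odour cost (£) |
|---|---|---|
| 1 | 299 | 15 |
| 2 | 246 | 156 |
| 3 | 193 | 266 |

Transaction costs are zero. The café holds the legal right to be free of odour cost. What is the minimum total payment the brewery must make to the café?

Efficient level: marginal profit ≥ marginal odour cost through level 2, so k* = 2.
With the café holding the right, the brewery must at least compensate total damage at k*: 15 + 156 = 171.

£171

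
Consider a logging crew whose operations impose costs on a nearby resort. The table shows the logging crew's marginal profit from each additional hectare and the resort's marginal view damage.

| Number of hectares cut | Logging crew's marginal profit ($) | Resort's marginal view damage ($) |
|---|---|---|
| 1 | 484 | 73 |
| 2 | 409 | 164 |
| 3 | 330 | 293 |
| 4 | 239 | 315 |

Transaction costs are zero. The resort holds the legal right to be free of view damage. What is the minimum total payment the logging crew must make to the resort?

Efficient level: marginal profit ≥ marginal view damage through level 3, so k* = 3.
With the resort holding the right, the logging crew must at least compensate total damage at k*: 73 + 164 + 293 = 530.

$530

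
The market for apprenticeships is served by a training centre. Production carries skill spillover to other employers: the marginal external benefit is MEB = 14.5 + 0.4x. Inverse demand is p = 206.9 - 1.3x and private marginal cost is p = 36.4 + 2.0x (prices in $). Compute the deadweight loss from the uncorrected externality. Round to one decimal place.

DWL = $213.2

Market equilibrium (private): 36.4 + 2.0x = 206.9 - 1.3x → x_m = 51.6667.
Social marginal cost = private MC − MEB = 21.9 + 1.6x.
Set SMC = demand: 21.9 + 1.6x = 206.9 - 1.3x → x* = 63.7931.
The loss is the area between SMC and demand from x* to x_m; with linear curves that's a triangle of height MEB(x_m).
DWL = ½ × 12.1264 × 35.1667 = 213.2227.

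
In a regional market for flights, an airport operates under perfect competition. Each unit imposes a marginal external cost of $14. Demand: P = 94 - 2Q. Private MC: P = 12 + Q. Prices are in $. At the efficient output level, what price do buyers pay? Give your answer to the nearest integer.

P = $49

Social marginal cost = private MC + MEC = 26 + Q.
Set SMC = demand: 26 + Q = 94 - 2Q → Q* = 22.6667.
Consumer price on the demand curve at Q*: 94 − 2×22.6667 = 48.6666.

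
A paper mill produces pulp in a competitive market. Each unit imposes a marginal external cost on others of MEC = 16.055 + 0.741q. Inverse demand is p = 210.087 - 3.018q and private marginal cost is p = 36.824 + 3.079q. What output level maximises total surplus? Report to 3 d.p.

q* = 22.990

Social marginal cost = private MC + MEC = 52.879 + 3.820q.
Set SMC = demand: 52.879 + 3.820q = 210.087 - 3.018q → q* = 22.9903.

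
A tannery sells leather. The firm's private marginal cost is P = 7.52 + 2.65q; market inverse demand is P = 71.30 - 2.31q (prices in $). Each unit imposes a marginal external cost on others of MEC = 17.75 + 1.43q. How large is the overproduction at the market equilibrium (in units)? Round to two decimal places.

5.66 units

Market equilibrium (private): 7.52 + 2.65q = 71.30 - 2.31q → q_m = 12.8589.
Social marginal cost = private MC + MEC = 25.27 + 4.08q.
Set SMC = demand: 25.27 + 4.08q = 71.30 - 2.31q → q* = 7.2034.
Gap = |12.8589 − 7.2034| = 5.6555.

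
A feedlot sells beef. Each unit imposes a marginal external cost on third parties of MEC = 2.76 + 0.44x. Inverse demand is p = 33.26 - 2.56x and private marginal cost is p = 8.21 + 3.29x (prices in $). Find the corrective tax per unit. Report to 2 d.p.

tax = $4.32 per unit

Social marginal cost = private MC + MEC = 10.97 + 3.73x.
Set SMC = demand: 10.97 + 3.73x = 33.26 - 2.56x → x* = 3.5437.
The Pigouvian tax equals MEC at x*: 2.76 + 0.44×3.5437 = 4.3192.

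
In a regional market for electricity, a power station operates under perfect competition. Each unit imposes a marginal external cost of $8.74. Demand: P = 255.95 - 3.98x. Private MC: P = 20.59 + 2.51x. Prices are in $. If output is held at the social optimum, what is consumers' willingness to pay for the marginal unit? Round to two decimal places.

Social marginal cost = private MC + MEC = 29.33 + 2.51x.
Set SMC = demand: 29.33 + 2.51x = 255.95 - 3.98x → x* = 34.9183.
Consumer price on the demand curve at x*: 255.95 − 3.98×34.9183 = 116.9752.

P = $116.98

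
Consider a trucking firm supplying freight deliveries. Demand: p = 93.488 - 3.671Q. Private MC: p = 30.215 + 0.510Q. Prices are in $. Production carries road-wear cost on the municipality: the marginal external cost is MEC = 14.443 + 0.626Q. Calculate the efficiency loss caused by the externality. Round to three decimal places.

Market equilibrium (private): 30.215 + 0.510Q = 93.488 - 3.671Q → Q_m = 15.1335.
Social marginal cost = private MC + MEC = 44.658 + 1.136Q.
Set SMC = demand: 44.658 + 1.136Q = 93.488 - 3.671Q → Q* = 10.1581.
The loss is the area between SMC and demand from Q* to Q_m; with linear curves that's a triangle of height MEC(Q_m).
DWL = ½ × 4.9754 × 23.9165 = 59.4971.

DWL = $59.497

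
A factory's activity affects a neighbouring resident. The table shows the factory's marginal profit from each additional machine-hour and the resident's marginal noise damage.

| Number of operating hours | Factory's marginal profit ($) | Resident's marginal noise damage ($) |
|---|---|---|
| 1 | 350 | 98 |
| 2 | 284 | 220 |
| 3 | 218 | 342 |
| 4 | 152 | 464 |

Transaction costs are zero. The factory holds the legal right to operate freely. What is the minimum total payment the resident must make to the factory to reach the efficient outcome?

$370

Left alone the factory would choose level 4 (marginal profit stays positive).
Efficient level: k* = 2 (marginal profit ≥ marginal noise damage through 2).
The resident must at least cover the factory's forgone profit from cutting 4→2: 218 + 152 = 370.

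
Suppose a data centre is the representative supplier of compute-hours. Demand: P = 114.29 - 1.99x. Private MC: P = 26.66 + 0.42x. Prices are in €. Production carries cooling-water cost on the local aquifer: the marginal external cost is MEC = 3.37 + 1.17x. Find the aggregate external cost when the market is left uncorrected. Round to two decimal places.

€895.98

Market equilibrium (private): 26.66 + 0.42x = 114.29 - 1.99x → x_m = 36.3610.
Total external cost = ∫₀^{x_m} (3.37 + 1.17x) dx = 3.37×36.3610 + ½×1.17×36.3610² = 895.9781.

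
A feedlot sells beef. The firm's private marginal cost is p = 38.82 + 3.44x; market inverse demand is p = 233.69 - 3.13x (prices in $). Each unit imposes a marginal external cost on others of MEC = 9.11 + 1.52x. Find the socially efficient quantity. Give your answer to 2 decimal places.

x* = 22.96

Social marginal cost = private MC + MEC = 47.93 + 4.96x.
Set SMC = demand: 47.93 + 4.96x = 233.69 - 3.13x → x* = 22.9617.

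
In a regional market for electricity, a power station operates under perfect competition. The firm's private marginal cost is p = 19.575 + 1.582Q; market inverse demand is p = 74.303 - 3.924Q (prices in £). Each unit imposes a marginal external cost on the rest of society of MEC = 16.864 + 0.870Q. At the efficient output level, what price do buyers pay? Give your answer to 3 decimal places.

Social marginal cost = private MC + MEC = 36.439 + 2.452Q.
Set SMC = demand: 36.439 + 2.452Q = 74.303 - 3.924Q → Q* = 5.9385.
Consumer price on the demand curve at Q*: 74.303 − 3.924×5.9385 = 51.0003.

P = £51.000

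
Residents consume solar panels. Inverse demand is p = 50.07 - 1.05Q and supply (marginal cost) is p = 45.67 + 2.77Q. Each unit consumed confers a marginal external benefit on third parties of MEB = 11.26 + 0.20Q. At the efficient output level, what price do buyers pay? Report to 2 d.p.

P = 45.53

Social marginal benefit = demand + MEB = 61.33 - 0.85Q.
Set SMB = MC: 61.33 - 0.85Q = 45.67 + 2.77Q → Q* = 4.3260.
Consumer price on the demand curve at Q*: 50.07 − 1.05×4.3260 = 45.5277.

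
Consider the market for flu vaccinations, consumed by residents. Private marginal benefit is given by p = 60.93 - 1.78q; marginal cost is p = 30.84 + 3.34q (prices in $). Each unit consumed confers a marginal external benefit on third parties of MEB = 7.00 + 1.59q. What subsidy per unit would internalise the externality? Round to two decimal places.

Social marginal benefit = demand + MEB = 67.93 - 0.19q.
Set SMB = MC: 67.93 - 0.19q = 30.84 + 3.34q → q* = 10.5071.
The Pigouvian subsidy equals MEB at q*: 7.00 + 1.59×10.5071 = 23.7063.

subsidy = $23.71 per unit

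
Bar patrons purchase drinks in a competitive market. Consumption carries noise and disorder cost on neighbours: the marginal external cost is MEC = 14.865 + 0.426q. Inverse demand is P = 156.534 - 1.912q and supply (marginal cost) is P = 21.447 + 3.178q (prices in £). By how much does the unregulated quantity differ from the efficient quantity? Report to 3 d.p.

Market equilibrium (private): 21.447 + 3.178q = 156.534 - 1.912q → q_m = 26.5397.
Social marginal benefit = demand − MEC = 141.669 - 2.338q.
Set SMB = MC: 141.669 - 2.338q = 21.447 + 3.178q → q* = 21.7951.
Gap = |26.5397 − 21.7951| = 4.7446.

4.745 units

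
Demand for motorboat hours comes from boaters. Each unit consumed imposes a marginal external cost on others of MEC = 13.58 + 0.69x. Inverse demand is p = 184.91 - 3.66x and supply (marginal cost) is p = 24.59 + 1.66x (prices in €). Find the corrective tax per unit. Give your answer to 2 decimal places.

tax = €30.43 per unit

Social marginal benefit = demand − MEC = 171.33 - 4.35x.
Set SMB = MC: 171.33 - 4.35x = 24.59 + 1.66x → x* = 24.4160.
The Pigouvian tax equals MEC at x*: 13.58 + 0.69×24.4160 = 30.4270.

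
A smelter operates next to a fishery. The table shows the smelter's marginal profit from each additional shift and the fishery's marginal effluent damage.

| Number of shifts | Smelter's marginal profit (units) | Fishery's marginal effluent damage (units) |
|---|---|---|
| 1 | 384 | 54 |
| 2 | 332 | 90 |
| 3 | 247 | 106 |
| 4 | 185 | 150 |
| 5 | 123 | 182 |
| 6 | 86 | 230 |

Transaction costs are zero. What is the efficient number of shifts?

Bargaining reaches the level where marginal profit last exceeds marginal effluent damage.
That holds through level 4 (185 ≥ 150) but not at 5 (123 < 182).

4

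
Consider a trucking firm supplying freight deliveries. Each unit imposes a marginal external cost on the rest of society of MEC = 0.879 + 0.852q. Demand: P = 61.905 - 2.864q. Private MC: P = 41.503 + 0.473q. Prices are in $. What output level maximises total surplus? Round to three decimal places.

Social marginal cost = private MC + MEC = 42.382 + 1.325q.
Set SMC = demand: 42.382 + 1.325q = 61.905 - 2.864q → q* = 4.6605.

q* = 4.661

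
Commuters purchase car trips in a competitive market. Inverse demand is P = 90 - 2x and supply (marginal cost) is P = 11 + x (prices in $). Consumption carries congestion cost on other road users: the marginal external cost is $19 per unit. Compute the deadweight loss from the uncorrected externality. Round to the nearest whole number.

Market equilibrium (private): 11 + x = 90 - 2x → x_m = 26.3333.
Social marginal benefit = demand − MEC = 71 - 2x.
Set SMB = MC: 71 - 2x = 11 + x → x* = 20.0000.
Between x* and x_m the wedge MC − SMB runs linearly from 0 to MEC(x_m), so the loss is a triangle.
DWL = ½ × 6.3333 × 19.0000 = 60.1664.

DWL = $60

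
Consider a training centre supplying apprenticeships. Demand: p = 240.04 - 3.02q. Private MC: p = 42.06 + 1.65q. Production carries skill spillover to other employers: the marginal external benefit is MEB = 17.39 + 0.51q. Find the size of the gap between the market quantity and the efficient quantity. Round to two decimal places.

Market equilibrium (private): 42.06 + 1.65q = 240.04 - 3.02q → q_m = 42.3940.
Social marginal cost = private MC − MEB = 24.67 + 1.14q.
Set SMC = demand: 24.67 + 1.14q = 240.04 - 3.02q → q* = 51.7716.
Gap = |42.3940 − 51.7716| = 9.3776.

9.38 units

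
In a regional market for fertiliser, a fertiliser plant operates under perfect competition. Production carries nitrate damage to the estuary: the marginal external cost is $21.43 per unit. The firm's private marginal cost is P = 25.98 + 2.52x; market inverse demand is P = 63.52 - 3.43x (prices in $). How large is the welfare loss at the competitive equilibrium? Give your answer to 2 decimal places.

Market equilibrium (private): 25.98 + 2.52x = 63.52 - 3.43x → x_m = 6.3092.
Social marginal cost = private MC + MEC = 47.41 + 2.52x.
Set SMC = demand: 47.41 + 2.52x = 63.52 - 3.43x → x* = 2.7076.
Height of the DWL triangle at x_m is SMC(x_m) − demand(x_m) = MEC(x_m) = 21.4300.
DWL = ½ × 3.6016 × 21.4300 = 38.5911.

DWL = $38.59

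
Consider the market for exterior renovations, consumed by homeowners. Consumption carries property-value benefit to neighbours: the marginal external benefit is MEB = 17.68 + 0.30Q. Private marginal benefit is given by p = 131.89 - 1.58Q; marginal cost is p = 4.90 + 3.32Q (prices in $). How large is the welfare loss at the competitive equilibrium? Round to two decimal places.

Market equilibrium (private): 4.90 + 3.32Q = 131.89 - 1.58Q → Q_m = 25.9163.
Social marginal benefit = demand + MEB = 149.57 - 1.28Q.
Set SMB = MC: 149.57 - 1.28Q = 4.90 + 3.32Q → Q* = 31.4500.
Height of the DWL triangle at Q_m is SMB(Q_m) − MC(Q_m) = MEB(Q_m) = 25.4549.
DWL = ½ × 5.5337 × 25.4549 = 70.4299.

DWL = $70.43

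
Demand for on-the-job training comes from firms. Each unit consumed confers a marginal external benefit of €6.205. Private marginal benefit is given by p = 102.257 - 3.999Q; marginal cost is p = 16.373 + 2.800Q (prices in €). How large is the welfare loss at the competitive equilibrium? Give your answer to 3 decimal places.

DWL = €2.831

Market equilibrium (private): 16.373 + 2.800Q = 102.257 - 3.999Q → Q_m = 12.6319.
Social marginal benefit = demand + MEB = 108.462 - 3.999Q.
Set SMB = MC: 108.462 - 3.999Q = 16.373 + 2.800Q → Q* = 13.5445.
Height of the DWL triangle at Q_m is SMB(Q_m) − MC(Q_m) = MEB(Q_m) = 6.2050.
DWL = ½ × 0.9126 × 6.2050 = 2.8313.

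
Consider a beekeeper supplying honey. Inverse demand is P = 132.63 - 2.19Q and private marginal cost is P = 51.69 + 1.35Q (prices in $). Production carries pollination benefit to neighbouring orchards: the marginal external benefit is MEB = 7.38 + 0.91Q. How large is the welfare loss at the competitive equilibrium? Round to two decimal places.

DWL = $151.04

Market equilibrium (private): 51.69 + 1.35Q = 132.63 - 2.19Q → Q_m = 22.8644.
Social marginal cost = private MC − MEB = 44.31 + 0.44Q.
Set SMC = demand: 44.31 + 0.44Q = 132.63 - 2.19Q → Q* = 33.5817.
The welfare-loss triangle has base |Q_m − Q*| and height MEB(Q_m) (the vertical gap between SMC and demand is zero at Q* and MEB at Q_m).
DWL = ½ × 10.7173 × 28.1866 = 151.0421.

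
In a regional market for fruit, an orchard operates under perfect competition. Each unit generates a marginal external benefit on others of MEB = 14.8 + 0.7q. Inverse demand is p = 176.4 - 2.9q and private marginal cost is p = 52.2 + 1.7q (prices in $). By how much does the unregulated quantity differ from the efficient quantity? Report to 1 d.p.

Market equilibrium (private): 52.2 + 1.7q = 176.4 - 2.9q → q_m = 27.0000.
Social marginal cost = private MC − MEB = 37.4 + q.
Set SMC = demand: 37.4 + q = 176.4 - 2.9q → q* = 35.6410.
Gap = |27.0000 − 35.6410| = 8.6410.

8.6 units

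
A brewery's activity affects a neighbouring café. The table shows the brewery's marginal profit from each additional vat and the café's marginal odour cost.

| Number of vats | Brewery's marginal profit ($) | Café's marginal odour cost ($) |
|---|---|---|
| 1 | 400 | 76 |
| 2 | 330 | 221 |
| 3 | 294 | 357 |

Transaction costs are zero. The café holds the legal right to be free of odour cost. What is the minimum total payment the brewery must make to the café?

$297

Efficient level: marginal profit ≥ marginal odour cost through level 2, so k* = 2.
With the café holding the right, the brewery must at least compensate total damage at k*: 76 + 221 = 297.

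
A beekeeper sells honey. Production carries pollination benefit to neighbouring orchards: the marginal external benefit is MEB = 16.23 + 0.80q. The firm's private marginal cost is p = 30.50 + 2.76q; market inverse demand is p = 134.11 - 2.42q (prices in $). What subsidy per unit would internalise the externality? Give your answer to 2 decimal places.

subsidy = $38.12 per unit

Social marginal cost = private MC − MEB = 14.27 + 1.96q.
Set SMC = demand: 14.27 + 1.96q = 134.11 - 2.42q → q* = 27.3607.
The Pigouvian subsidy equals MEB at q*: 16.23 + 0.80×27.3607 = 38.1186.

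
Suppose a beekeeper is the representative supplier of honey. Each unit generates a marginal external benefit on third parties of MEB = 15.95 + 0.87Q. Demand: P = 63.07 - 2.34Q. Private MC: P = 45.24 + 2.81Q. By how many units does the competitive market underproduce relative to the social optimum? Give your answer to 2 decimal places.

4.43 units

Market equilibrium (private): 45.24 + 2.81Q = 63.07 - 2.34Q → Q_m = 3.4621.
Social marginal cost = private MC − MEB = 29.29 + 1.94Q.
Set SMC = demand: 29.29 + 1.94Q = 63.07 - 2.34Q → Q* = 7.8925.
Gap = |3.4621 − 7.8925| = 4.4304.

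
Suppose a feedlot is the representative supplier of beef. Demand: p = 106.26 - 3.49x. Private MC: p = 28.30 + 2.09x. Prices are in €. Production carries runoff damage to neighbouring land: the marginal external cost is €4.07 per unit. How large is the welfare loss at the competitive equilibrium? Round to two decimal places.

DWL = €1.48

Market equilibrium (private): 28.30 + 2.09x = 106.26 - 3.49x → x_m = 13.9713.
Social marginal cost = private MC + MEC = 32.37 + 2.09x.
Set SMC = demand: 32.37 + 2.09x = 106.26 - 3.49x → x* = 13.2419.
Between x* and x_m the wedge SMC − demand runs linearly from 0 to MEC(x_m), so the loss is a triangle.
DWL = ½ × 0.7294 × 4.0700 = 1.4843.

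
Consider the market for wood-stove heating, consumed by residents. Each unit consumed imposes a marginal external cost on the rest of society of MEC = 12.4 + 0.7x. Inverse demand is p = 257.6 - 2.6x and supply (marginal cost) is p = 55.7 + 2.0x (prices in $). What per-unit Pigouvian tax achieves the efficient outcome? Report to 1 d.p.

tax = $37.4 per unit

Social marginal benefit = demand − MEC = 245.2 - 3.3x.
Set SMB = MC: 245.2 - 3.3x = 55.7 + 2.0x → x* = 35.7547.
The Pigouvian tax equals MEC at x*: 12.4 + 0.7×35.7547 = 37.4283.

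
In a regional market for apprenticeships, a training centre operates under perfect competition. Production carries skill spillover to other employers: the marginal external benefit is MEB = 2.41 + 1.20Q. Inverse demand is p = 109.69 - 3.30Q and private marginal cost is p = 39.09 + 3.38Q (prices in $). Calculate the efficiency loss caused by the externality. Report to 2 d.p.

Market equilibrium (private): 39.09 + 3.38Q = 109.69 - 3.30Q → Q_m = 10.5689.
Social marginal cost = private MC − MEB = 36.68 + 2.18Q.
Set SMC = demand: 36.68 + 2.18Q = 109.69 - 3.30Q → Q* = 13.3230.
The loss is the area between SMC and demand from Q* to Q_m; with linear curves that's a triangle of height MEB(Q_m).
DWL = ½ × 2.7541 × 15.0926 = 20.7833.

DWL = $20.78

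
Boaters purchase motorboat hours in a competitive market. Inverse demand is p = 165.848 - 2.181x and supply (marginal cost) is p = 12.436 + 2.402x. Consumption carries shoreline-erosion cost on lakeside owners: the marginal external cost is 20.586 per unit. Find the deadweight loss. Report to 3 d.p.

Market equilibrium (private): 12.436 + 2.402x = 165.848 - 2.181x → x_m = 33.4741.
Social marginal benefit = demand − MEC = 145.262 - 2.181x.
Set SMB = MC: 145.262 - 2.181x = 12.436 + 2.402x → x* = 28.9823.
The loss is the area between SMB and MC from x* to x_m; with linear curves that's a triangle of height MEC(x_m).
DWL = ½ × 4.4918 × 20.5860 = 46.2341.

DWL = 46.234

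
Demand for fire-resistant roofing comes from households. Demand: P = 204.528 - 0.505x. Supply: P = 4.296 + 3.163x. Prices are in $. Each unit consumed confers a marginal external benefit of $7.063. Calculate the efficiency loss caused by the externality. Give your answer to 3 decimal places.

DWL = $6.800

Market equilibrium (private): 4.296 + 3.163x = 204.528 - 0.505x → x_m = 54.5889.
Social marginal benefit = demand + MEB = 211.591 - 0.505x.
Set SMB = MC: 211.591 - 0.505x = 4.296 + 3.163x → x* = 56.5144.
Height of the DWL triangle at x_m is SMB(x_m) − MC(x_m) = MEB(x_m) = 7.0630.
DWL = ½ × 1.9255 × 7.0630 = 6.7999.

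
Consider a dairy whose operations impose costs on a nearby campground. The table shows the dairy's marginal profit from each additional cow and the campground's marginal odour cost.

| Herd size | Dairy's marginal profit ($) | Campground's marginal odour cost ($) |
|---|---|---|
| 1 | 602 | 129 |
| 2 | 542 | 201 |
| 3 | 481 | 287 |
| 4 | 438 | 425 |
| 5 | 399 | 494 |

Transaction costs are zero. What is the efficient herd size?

Bargaining reaches the level where marginal profit last exceeds marginal odour cost.
That holds through level 4 (438 ≥ 425) but not at 5 (399 < 494).

4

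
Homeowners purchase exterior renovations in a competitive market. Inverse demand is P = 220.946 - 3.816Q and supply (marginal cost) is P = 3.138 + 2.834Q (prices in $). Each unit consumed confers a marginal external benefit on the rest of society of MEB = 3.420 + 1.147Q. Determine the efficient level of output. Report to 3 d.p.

Q* = 40.201

Social marginal benefit = demand + MEB = 224.366 - 2.669Q.
Set SMB = MC: 224.366 - 2.669Q = 3.138 + 2.834Q → Q* = 40.2013.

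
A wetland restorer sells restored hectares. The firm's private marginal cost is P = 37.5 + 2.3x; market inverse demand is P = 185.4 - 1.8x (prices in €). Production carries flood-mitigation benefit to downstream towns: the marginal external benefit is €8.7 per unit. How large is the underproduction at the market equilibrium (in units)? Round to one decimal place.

Market equilibrium (private): 37.5 + 2.3x = 185.4 - 1.8x → x_m = 36.0732.
Social marginal cost = private MC − MEB = 28.8 + 2.3x.
Set SMC = demand: 28.8 + 2.3x = 185.4 - 1.8x → x* = 38.1951.
Gap = |36.0732 − 38.1951| = 2.1219.

2.1 units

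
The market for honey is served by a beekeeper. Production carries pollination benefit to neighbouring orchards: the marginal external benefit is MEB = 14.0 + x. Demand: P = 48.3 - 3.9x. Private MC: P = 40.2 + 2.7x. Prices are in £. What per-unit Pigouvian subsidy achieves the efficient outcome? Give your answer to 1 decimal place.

subsidy = £17.9 per unit

Social marginal cost = private MC − MEB = 26.2 + 1.7x.
Set SMC = demand: 26.2 + 1.7x = 48.3 - 3.9x → x* = 3.9464.
The Pigouvian subsidy equals MEB at x*: 14.0 + 1.0×3.9464 = 17.9464.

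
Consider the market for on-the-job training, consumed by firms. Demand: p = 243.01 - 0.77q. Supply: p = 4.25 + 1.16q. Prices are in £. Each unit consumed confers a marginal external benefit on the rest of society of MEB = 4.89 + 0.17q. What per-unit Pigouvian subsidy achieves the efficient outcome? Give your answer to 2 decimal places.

Social marginal benefit = demand + MEB = 247.90 - 0.60q.
Set SMB = MC: 247.90 - 0.60q = 4.25 + 1.16q → q* = 138.4375.
The Pigouvian subsidy equals MEB at q*: 4.89 + 0.17×138.4375 = 28.4244.

subsidy = £28.42 per unit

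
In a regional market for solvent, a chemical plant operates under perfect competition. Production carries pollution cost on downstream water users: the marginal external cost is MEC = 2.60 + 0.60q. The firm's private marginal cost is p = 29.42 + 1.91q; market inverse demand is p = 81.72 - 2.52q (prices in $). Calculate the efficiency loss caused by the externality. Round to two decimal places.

Market equilibrium (private): 29.42 + 1.91q = 81.72 - 2.52q → q_m = 11.8059.
Social marginal cost = private MC + MEC = 32.02 + 2.51q.
Set SMC = demand: 32.02 + 2.51q = 81.72 - 2.52q → q* = 9.8807.
Between q* and q_m the wedge SMC − demand runs linearly from 0 to MEC(q_m), so the loss is a triangle.
DWL = ½ × 1.9252 × 9.6835 = 9.3213.

DWL = $9.32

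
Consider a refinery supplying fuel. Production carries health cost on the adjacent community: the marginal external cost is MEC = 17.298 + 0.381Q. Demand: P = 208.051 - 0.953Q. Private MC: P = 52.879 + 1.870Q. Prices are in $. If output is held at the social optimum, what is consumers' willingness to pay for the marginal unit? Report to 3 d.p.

P = $167.042

Social marginal cost = private MC + MEC = 70.177 + 2.251Q.
Set SMC = demand: 70.177 + 2.251Q = 208.051 - 0.953Q → Q* = 43.0318.
Consumer price on the demand curve at Q*: 208.051 − 0.953×43.0318 = 167.0417.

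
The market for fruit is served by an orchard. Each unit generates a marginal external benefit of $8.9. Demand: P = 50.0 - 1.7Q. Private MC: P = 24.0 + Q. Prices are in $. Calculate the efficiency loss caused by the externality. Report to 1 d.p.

Market equilibrium (private): 24.0 + Q = 50.0 - 1.7Q → Q_m = 9.6296.
Social marginal cost = private MC − MEB = 15.1 + Q.
Set SMC = demand: 15.1 + Q = 50.0 - 1.7Q → Q* = 12.9259.
Between Q* and Q_m the wedge demand − SMC runs linearly from 0 to MEB(Q_m), so the loss is a triangle.
DWL = ½ × 3.2963 × 8.9000 = 14.6685.

DWL = $14.7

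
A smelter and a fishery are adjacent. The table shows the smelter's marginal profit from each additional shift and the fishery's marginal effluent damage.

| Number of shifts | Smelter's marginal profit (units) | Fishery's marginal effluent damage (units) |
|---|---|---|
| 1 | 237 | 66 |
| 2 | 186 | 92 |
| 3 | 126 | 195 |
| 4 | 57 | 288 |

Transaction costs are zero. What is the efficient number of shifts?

2

Bargaining reaches the level where marginal profit last exceeds marginal effluent damage.
That holds through level 2 (186 ≥ 92) but not at 3 (126 < 195).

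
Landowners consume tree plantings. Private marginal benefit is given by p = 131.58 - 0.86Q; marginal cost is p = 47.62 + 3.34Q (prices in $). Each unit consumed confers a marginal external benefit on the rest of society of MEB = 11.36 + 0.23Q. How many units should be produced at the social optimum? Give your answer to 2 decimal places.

Social marginal benefit = demand + MEB = 142.94 - 0.63Q.
Set SMB = MC: 142.94 - 0.63Q = 47.62 + 3.34Q → Q* = 24.0101.

Q* = 24.01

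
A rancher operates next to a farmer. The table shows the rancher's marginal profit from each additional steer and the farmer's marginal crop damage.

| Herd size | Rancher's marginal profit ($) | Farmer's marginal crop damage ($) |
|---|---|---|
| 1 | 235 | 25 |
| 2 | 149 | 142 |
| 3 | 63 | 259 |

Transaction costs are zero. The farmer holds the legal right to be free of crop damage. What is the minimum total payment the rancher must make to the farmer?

$167

Efficient level: marginal profit ≥ marginal crop damage through level 2, so k* = 2.
With the farmer holding the right, the rancher must at least compensate total damage at k*: 25 + 142 = 167.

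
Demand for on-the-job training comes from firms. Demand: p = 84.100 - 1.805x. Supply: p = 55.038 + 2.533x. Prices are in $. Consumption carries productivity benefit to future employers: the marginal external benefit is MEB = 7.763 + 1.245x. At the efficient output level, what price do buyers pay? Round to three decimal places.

Social marginal benefit = demand + MEB = 91.863 - 0.560x.
Set SMB = MC: 91.863 - 0.560x = 55.038 + 2.533x → x* = 11.9059.
Consumer price on the demand curve at x*: 84.100 − 1.805×11.9059 = 62.6099.

P = $62.610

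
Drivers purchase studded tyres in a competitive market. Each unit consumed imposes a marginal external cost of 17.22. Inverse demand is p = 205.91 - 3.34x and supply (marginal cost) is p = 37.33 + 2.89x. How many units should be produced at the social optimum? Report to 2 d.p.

x* = 24.30

Social marginal benefit = demand − MEC = 188.69 - 3.34x.
Set SMB = MC: 188.69 - 3.34x = 37.33 + 2.89x → x* = 24.2953.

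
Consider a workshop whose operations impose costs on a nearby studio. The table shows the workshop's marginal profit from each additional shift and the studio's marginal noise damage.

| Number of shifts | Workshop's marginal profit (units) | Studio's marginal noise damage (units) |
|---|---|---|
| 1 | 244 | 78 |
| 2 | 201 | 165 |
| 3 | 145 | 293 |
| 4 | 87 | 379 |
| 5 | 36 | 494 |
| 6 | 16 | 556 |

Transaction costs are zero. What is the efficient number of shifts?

2

Bargaining reaches the level where marginal profit last exceeds marginal noise damage.
That holds through level 2 (201 ≥ 165) but not at 3 (145 < 293).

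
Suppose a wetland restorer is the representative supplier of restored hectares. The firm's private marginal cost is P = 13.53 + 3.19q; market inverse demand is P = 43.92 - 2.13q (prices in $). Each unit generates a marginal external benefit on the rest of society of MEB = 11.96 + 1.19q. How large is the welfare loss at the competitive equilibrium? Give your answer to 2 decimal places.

Market equilibrium (private): 13.53 + 3.19q = 43.92 - 2.13q → q_m = 5.7124.
Social marginal cost = private MC − MEB = 1.57 + 2.00q.
Set SMC = demand: 1.57 + 2.00q = 43.92 - 2.13q → q* = 10.2542.
Between q* and q_m the wedge demand − SMC runs linearly from 0 to MEB(q_m), so the loss is a triangle.
DWL = ½ × 4.5418 × 18.7578 = 42.5971.

DWL = $42.60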